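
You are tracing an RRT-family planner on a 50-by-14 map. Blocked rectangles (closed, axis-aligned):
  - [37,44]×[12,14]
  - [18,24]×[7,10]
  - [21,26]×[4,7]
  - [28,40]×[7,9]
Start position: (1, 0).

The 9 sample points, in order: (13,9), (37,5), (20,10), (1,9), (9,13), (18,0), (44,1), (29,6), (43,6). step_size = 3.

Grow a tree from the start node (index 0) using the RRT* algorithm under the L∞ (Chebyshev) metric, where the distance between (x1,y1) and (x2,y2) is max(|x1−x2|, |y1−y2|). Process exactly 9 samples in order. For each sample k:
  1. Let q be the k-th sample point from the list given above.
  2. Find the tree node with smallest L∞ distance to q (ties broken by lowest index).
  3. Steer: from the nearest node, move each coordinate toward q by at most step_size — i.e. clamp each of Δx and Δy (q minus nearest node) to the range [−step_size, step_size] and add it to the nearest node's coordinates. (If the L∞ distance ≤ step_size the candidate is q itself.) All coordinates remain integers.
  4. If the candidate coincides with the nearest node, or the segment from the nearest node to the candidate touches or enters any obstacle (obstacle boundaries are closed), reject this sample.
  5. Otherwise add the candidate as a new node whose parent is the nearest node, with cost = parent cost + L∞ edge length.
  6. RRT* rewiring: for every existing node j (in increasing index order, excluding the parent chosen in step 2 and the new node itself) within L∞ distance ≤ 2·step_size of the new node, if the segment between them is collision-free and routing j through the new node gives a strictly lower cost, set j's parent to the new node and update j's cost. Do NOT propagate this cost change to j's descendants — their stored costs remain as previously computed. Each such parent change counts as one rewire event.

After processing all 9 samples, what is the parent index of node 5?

1. q=(13,9) nearest=0 d=12 new=(4,3) → add node 1 parent=0 cost=3
2. q=(37,5) nearest=1 d=33 new=(7,5) → add node 2 parent=1 cost=6
3. q=(20,10) nearest=2 d=13 new=(10,8) → add node 3 parent=2 cost=9
4. q=(1,9) nearest=1 d=6 new=(1,6) → add node 4 parent=1 cost=6
5. q=(9,13) nearest=3 d=5 new=(9,11) → add node 5 parent=3 cost=12
6. q=(18,0) nearest=3 d=8 new=(13,5) → add node 6 parent=3 cost=12
7. q=(44,1) nearest=6 d=31 new=(16,2) → add node 7 parent=6 cost=15
8. q=(29,6) nearest=7 d=13 new=(19,5) → add node 8 parent=7 cost=18
9. q=(43,6) nearest=8 d=24 new=(22,6) → blocked by [21,26]×[4,7], reject

Parent of node 5: 3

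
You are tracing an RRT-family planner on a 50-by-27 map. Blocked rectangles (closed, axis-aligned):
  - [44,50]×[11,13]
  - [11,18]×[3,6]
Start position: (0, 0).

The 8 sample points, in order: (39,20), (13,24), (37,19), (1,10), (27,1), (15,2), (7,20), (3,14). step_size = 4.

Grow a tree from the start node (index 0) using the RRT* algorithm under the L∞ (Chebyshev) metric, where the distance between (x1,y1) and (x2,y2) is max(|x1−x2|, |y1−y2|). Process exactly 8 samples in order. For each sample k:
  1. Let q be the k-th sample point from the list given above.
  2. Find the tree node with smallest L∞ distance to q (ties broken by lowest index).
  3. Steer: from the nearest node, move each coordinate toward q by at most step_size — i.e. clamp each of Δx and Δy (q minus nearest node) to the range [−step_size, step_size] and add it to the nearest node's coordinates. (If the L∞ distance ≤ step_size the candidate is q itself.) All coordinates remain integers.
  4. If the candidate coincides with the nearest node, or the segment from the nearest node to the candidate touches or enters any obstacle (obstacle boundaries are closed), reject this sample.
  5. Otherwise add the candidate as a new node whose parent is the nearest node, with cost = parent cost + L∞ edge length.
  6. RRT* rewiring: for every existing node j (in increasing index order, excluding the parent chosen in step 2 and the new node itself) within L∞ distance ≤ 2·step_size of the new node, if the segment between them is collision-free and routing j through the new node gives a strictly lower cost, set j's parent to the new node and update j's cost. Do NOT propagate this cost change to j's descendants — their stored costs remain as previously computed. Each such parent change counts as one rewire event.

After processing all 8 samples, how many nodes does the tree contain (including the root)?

Node count: 8

1. q=(39,20) nearest=0 d=39 new=(4,4) → add node 1 parent=0 cost=4
2. q=(13,24) nearest=1 d=20 new=(8,8) → add node 2 parent=1 cost=8
3. q=(37,19) nearest=2 d=29 new=(12,12) → add node 3 parent=2 cost=12
4. q=(1,10) nearest=1 d=6 new=(1,8) → add node 4 parent=1 cost=8
5. q=(27,1) nearest=3 d=15 new=(16,8) → add node 5 parent=3 cost=16
6. q=(15,2) nearest=5 d=6 new=(15,4) → blocked by [11,18]×[3,6], reject
7. q=(7,20) nearest=3 d=8 new=(8,16) → add node 6 parent=3 cost=16
8. q=(3,14) nearest=6 d=5 new=(4,14) → add node 7 parent=6 cost=20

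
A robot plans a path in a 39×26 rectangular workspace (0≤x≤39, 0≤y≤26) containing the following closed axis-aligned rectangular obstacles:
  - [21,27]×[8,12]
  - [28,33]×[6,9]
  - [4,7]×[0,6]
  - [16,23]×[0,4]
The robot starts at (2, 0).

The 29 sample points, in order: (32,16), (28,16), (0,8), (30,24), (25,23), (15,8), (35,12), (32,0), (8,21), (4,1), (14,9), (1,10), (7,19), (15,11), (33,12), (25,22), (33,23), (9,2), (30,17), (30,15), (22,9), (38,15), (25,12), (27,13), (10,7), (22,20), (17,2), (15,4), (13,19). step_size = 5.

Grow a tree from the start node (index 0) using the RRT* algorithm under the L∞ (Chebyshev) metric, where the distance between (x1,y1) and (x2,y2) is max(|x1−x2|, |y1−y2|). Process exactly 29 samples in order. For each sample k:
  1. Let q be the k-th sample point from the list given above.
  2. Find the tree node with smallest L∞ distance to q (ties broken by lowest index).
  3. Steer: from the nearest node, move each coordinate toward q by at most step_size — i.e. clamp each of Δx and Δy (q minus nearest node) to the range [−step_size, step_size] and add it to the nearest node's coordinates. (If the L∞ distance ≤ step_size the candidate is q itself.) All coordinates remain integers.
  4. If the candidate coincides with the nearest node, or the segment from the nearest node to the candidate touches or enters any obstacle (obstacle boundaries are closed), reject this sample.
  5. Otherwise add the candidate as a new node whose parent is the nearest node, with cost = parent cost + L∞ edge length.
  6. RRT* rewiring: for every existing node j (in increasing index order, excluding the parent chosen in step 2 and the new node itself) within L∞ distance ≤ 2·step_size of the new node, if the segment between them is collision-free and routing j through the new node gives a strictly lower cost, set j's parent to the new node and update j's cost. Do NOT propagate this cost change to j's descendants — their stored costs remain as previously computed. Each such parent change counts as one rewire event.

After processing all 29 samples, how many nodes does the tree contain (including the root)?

Node count: 18

1. q=(32,16) nearest=0 d=30 new=(7,5) → blocked by [4,7]×[0,6], reject
2. q=(28,16) nearest=0 d=26 new=(7,5) → blocked by [4,7]×[0,6], reject
3. q=(0,8) nearest=0 d=8 new=(0,5) → add node 1 parent=0 cost=5
4. q=(30,24) nearest=0 d=28 new=(7,5) → blocked by [4,7]×[0,6], reject
5. q=(25,23) nearest=0 d=23 new=(7,5) → blocked by [4,7]×[0,6], reject
6. q=(15,8) nearest=0 d=13 new=(7,5) → blocked by [4,7]×[0,6], reject
7. q=(35,12) nearest=0 d=33 new=(7,5) → blocked by [4,7]×[0,6], reject
8. q=(32,0) nearest=0 d=30 new=(7,0) → blocked by [4,7]×[0,6], reject
9. q=(8,21) nearest=1 d=16 new=(5,10) → add node 2 parent=1 cost=10
10. q=(4,1) nearest=0 d=2 new=(4,1) → blocked by [4,7]×[0,6], reject
11. q=(14,9) nearest=2 d=9 new=(10,9) → add node 3 parent=2 cost=15
12. q=(1,10) nearest=2 d=4 new=(1,10) → add node 4 parent=2 cost=14
13. q=(7,19) nearest=2 d=9 new=(7,15) → add node 5 parent=2 cost=15
14. q=(15,11) nearest=3 d=5 new=(15,11) → add node 6 parent=3 cost=20
15. q=(33,12) nearest=6 d=18 new=(20,12) → add node 7 parent=6 cost=25
16. q=(25,22) nearest=7 d=10 new=(25,17) → add node 8 parent=7 cost=30
17. q=(33,23) nearest=8 d=8 new=(30,22) → add node 9 parent=8 cost=35
18. q=(9,2) nearest=0 d=7 new=(7,2) → blocked by [4,7]×[0,6], reject
19. q=(30,17) nearest=8 d=5 new=(30,17) → add node 10 parent=8 cost=35
20. q=(30,15) nearest=10 d=2 new=(30,15) → add node 11 parent=10 cost=37
21. q=(22,9) nearest=7 d=3 new=(22,9) → blocked by [21,27]×[8,12], reject
22. q=(38,15) nearest=9 d=8 new=(35,17) → add node 12 parent=9 cost=40
23. q=(25,12) nearest=7 d=5 new=(25,12) → blocked by [21,27]×[8,12], reject
24. q=(27,13) nearest=11 d=3 new=(27,13) → add node 13 parent=11 cost=40
25. q=(10,7) nearest=3 d=2 new=(10,7) → add node 14 parent=3 cost=17
26. q=(22,20) nearest=8 d=3 new=(22,20) → add node 15 parent=8 cost=33
27. q=(17,2) nearest=3 d=7 new=(15,4) → add node 16 parent=3 cost=20
28. q=(15,4) nearest=16 d=0 → coincident, reject
29. q=(13,19) nearest=5 d=6 new=(12,19) → add node 17 parent=5 cost=20; rewire 15→17 (30<33)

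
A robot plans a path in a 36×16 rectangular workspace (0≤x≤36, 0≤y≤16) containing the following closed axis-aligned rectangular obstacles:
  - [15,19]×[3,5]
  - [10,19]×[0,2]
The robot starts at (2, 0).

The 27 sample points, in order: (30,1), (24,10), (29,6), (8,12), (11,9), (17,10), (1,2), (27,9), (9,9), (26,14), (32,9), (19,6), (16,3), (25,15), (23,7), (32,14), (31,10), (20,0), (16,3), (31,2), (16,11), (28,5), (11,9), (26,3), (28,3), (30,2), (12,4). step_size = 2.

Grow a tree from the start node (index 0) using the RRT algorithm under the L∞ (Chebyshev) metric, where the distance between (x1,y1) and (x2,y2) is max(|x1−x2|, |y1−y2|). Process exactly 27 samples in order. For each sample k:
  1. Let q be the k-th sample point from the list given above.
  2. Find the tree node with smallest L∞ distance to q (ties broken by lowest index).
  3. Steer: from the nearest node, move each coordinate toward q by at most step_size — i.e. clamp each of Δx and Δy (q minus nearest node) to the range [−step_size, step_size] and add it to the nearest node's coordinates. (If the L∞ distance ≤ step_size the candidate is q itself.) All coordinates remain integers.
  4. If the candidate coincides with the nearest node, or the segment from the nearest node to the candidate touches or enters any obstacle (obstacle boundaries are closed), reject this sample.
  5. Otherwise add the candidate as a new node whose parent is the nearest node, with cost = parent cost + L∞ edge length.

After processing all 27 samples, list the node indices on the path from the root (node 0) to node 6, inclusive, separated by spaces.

1. q=(30,1) nearest=0 d=28 new=(4,1) → add node 1 parent=0 cost=2
2. q=(24,10) nearest=1 d=20 new=(6,3) → add node 2 parent=1 cost=4
3. q=(29,6) nearest=2 d=23 new=(8,5) → add node 3 parent=2 cost=6
4. q=(8,12) nearest=3 d=7 new=(8,7) → add node 4 parent=3 cost=8
5. q=(11,9) nearest=4 d=3 new=(10,9) → add node 5 parent=4 cost=10
6. q=(17,10) nearest=5 d=7 new=(12,10) → add node 6 parent=5 cost=12
7. q=(1,2) nearest=0 d=2 new=(1,2) → add node 7 parent=0 cost=2
8. q=(27,9) nearest=6 d=15 new=(14,9) → add node 8 parent=6 cost=14
9. q=(9,9) nearest=5 d=1 new=(9,9) → add node 9 parent=5 cost=11
10. q=(26,14) nearest=8 d=12 new=(16,11) → add node 10 parent=8 cost=16
11. q=(32,9) nearest=10 d=16 new=(18,9) → add node 11 parent=10 cost=18
12. q=(19,6) nearest=11 d=3 new=(19,7) → add node 12 parent=11 cost=20
13. q=(16,3) nearest=12 d=4 new=(17,5) → blocked by [15,19]×[3,5], reject
14. q=(25,15) nearest=11 d=7 new=(20,11) → add node 13 parent=11 cost=20
15. q=(23,7) nearest=12 d=4 new=(21,7) → add node 14 parent=12 cost=22
16. q=(32,14) nearest=14 d=11 new=(23,9) → add node 15 parent=14 cost=24
17. q=(31,10) nearest=15 d=8 new=(25,10) → add node 16 parent=15 cost=26
18. q=(20,0) nearest=12 d=7 new=(20,5) → add node 17 parent=12 cost=22
19. q=(16,3) nearest=12 d=4 new=(17,5) → blocked by [15,19]×[3,5], reject
20. q=(31,2) nearest=15 d=8 new=(25,7) → add node 18 parent=15 cost=26
21. q=(16,11) nearest=10 d=0 → coincident, reject
22. q=(28,5) nearest=18 d=3 new=(27,5) → add node 19 parent=18 cost=28
23. q=(11,9) nearest=5 d=1 new=(11,9) → add node 20 parent=5 cost=11
24. q=(26,3) nearest=19 d=2 new=(26,3) → add node 21 parent=19 cost=30
25. q=(28,3) nearest=19 d=2 new=(28,3) → add node 22 parent=19 cost=30
26. q=(30,2) nearest=22 d=2 new=(30,2) → add node 23 parent=22 cost=32
27. q=(12,4) nearest=3 d=4 new=(10,4) → add node 24 parent=3 cost=8

Path: 0 1 2 3 4 5 6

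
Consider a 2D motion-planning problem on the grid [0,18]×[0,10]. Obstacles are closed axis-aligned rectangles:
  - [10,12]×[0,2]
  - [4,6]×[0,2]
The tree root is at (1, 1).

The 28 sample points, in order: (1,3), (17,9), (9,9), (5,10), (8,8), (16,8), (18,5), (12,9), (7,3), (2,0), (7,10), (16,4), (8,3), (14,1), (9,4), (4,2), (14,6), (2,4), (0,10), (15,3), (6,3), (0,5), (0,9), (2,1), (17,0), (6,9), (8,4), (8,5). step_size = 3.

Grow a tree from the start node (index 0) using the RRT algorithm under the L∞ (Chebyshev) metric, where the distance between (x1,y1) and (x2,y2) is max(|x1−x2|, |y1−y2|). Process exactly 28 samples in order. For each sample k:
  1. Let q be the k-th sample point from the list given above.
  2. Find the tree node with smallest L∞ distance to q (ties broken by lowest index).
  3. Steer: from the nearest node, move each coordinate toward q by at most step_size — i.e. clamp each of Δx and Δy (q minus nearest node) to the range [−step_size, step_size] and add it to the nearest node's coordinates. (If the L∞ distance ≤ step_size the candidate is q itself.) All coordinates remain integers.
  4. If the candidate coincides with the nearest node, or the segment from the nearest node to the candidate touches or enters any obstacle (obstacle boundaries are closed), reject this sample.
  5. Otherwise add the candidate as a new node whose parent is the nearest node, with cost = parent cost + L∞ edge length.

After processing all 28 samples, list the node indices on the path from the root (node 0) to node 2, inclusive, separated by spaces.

1. q=(1,3) nearest=0 d=2 new=(1,3) → add node 1 parent=0 cost=2
2. q=(17,9) nearest=0 d=16 new=(4,4) → add node 2 parent=0 cost=3
3. q=(9,9) nearest=2 d=5 new=(7,7) → add node 3 parent=2 cost=6
4. q=(5,10) nearest=3 d=3 new=(5,10) → add node 4 parent=3 cost=9
5. q=(8,8) nearest=3 d=1 new=(8,8) → add node 5 parent=3 cost=7
6. q=(16,8) nearest=5 d=8 new=(11,8) → add node 6 parent=5 cost=10
7. q=(18,5) nearest=6 d=7 new=(14,5) → add node 7 parent=6 cost=13
8. q=(12,9) nearest=6 d=1 new=(12,9) → add node 8 parent=6 cost=11
9. q=(7,3) nearest=2 d=3 new=(7,3) → add node 9 parent=2 cost=6
10. q=(2,0) nearest=0 d=1 new=(2,0) → add node 10 parent=0 cost=1
11. q=(7,10) nearest=4 d=2 new=(7,10) → add node 11 parent=4 cost=11
12. q=(16,4) nearest=7 d=2 new=(16,4) → add node 12 parent=7 cost=15
13. q=(8,3) nearest=9 d=1 new=(8,3) → add node 13 parent=9 cost=7
14. q=(14,1) nearest=12 d=3 new=(14,1) → add node 14 parent=12 cost=18
15. q=(9,4) nearest=13 d=1 new=(9,4) → add node 15 parent=13 cost=8
16. q=(4,2) nearest=2 d=2 new=(4,2) → blocked by [4,6]×[0,2], reject
17. q=(14,6) nearest=7 d=1 new=(14,6) → add node 16 parent=7 cost=14
18. q=(2,4) nearest=1 d=1 new=(2,4) → add node 17 parent=1 cost=3
19. q=(0,10) nearest=4 d=5 new=(2,10) → add node 18 parent=4 cost=12
20. q=(15,3) nearest=12 d=1 new=(15,3) → add node 19 parent=12 cost=16
21. q=(6,3) nearest=9 d=1 new=(6,3) → add node 20 parent=9 cost=7
22. q=(0,5) nearest=1 d=2 new=(0,5) → add node 21 parent=1 cost=4
23. q=(0,9) nearest=18 d=2 new=(0,9) → add node 22 parent=18 cost=14
24. q=(2,1) nearest=0 d=1 new=(2,1) → add node 23 parent=0 cost=1
25. q=(17,0) nearest=14 d=3 new=(17,0) → add node 24 parent=14 cost=21
26. q=(6,9) nearest=4 d=1 new=(6,9) → add node 25 parent=4 cost=10
27. q=(8,4) nearest=9 d=1 new=(8,4) → add node 26 parent=9 cost=7
28. q=(8,5) nearest=15 d=1 new=(8,5) → add node 27 parent=15 cost=9

Path: 0 2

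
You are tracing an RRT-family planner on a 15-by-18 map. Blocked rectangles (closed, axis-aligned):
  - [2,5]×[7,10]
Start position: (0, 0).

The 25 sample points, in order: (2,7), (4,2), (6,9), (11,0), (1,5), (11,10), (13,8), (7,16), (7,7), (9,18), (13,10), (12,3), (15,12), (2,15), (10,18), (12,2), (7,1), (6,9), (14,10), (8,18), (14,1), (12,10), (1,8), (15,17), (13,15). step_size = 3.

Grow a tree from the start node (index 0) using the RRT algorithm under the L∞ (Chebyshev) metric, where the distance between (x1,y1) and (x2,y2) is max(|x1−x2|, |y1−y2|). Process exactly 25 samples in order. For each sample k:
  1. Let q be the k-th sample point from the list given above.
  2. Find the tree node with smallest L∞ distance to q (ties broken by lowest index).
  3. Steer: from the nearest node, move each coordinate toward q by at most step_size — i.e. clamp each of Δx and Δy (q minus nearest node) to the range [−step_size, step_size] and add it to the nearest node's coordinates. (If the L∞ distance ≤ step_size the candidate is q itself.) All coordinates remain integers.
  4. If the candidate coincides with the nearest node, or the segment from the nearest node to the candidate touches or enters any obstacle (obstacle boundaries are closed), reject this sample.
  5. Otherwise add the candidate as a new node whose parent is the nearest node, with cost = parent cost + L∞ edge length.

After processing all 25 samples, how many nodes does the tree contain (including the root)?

Node count: 26

1. q=(2,7) nearest=0 d=7 new=(2,3) → add node 1 parent=0 cost=3
2. q=(4,2) nearest=1 d=2 new=(4,2) → add node 2 parent=1 cost=5
3. q=(6,9) nearest=1 d=6 new=(5,6) → add node 3 parent=1 cost=6
4. q=(11,0) nearest=3 d=6 new=(8,3) → add node 4 parent=3 cost=9
5. q=(1,5) nearest=1 d=2 new=(1,5) → add node 5 parent=1 cost=5
6. q=(11,10) nearest=3 d=6 new=(8,9) → add node 6 parent=3 cost=9
7. q=(13,8) nearest=4 d=5 new=(11,6) → add node 7 parent=4 cost=12
8. q=(7,16) nearest=6 d=7 new=(7,12) → add node 8 parent=6 cost=12
9. q=(7,7) nearest=3 d=2 new=(7,7) → add node 9 parent=3 cost=8
10. q=(9,18) nearest=8 d=6 new=(9,15) → add node 10 parent=8 cost=15
11. q=(13,10) nearest=7 d=4 new=(13,9) → add node 11 parent=7 cost=15
12. q=(12,3) nearest=7 d=3 new=(12,3) → add node 12 parent=7 cost=15
13. q=(15,12) nearest=11 d=3 new=(15,12) → add node 13 parent=11 cost=18
14. q=(2,15) nearest=8 d=5 new=(4,15) → add node 14 parent=8 cost=15
15. q=(10,18) nearest=10 d=3 new=(10,18) → add node 15 parent=10 cost=18
16. q=(12,2) nearest=12 d=1 new=(12,2) → add node 16 parent=12 cost=16
17. q=(7,1) nearest=4 d=2 new=(7,1) → add node 17 parent=4 cost=11
18. q=(6,9) nearest=6 d=2 new=(6,9) → add node 18 parent=6 cost=11
19. q=(14,10) nearest=11 d=1 new=(14,10) → add node 19 parent=11 cost=16
20. q=(8,18) nearest=15 d=2 new=(8,18) → add node 20 parent=15 cost=20
21. q=(14,1) nearest=12 d=2 new=(14,1) → add node 21 parent=12 cost=17
22. q=(12,10) nearest=11 d=1 new=(12,10) → add node 22 parent=11 cost=16
23. q=(1,8) nearest=5 d=3 new=(1,8) → add node 23 parent=5 cost=8
24. q=(15,17) nearest=13 d=5 new=(15,15) → add node 24 parent=13 cost=21
25. q=(13,15) nearest=24 d=2 new=(13,15) → add node 25 parent=24 cost=23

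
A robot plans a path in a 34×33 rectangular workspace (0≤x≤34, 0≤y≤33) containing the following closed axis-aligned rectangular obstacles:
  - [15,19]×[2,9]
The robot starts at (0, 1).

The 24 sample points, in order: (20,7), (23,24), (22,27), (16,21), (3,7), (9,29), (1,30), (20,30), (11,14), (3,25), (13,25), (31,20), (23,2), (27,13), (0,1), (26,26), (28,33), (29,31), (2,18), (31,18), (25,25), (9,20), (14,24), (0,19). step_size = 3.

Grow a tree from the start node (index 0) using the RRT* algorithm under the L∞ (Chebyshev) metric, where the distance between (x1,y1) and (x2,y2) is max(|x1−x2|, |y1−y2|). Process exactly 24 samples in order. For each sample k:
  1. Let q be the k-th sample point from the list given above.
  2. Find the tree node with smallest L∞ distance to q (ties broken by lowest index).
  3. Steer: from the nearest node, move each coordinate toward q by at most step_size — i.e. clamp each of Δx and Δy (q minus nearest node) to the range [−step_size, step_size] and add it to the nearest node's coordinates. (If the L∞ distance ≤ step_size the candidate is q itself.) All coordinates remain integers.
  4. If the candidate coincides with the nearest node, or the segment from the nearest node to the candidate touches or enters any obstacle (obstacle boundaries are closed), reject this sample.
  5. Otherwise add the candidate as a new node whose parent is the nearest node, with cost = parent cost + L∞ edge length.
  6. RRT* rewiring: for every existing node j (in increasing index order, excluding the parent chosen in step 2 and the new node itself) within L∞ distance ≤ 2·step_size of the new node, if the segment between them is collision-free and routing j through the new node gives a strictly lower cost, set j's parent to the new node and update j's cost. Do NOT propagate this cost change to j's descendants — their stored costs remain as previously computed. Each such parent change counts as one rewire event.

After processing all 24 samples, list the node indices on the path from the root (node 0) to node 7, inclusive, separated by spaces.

Path: 0 1 2 3 4 6 7

1. q=(20,7) nearest=0 d=20 new=(3,4) → add node 1 parent=0 cost=3
2. q=(23,24) nearest=1 d=20 new=(6,7) → add node 2 parent=1 cost=6
3. q=(22,27) nearest=2 d=20 new=(9,10) → add node 3 parent=2 cost=9
4. q=(16,21) nearest=3 d=11 new=(12,13) → add node 4 parent=3 cost=12
5. q=(3,7) nearest=1 d=3 new=(3,7) → add node 5 parent=1 cost=6
6. q=(9,29) nearest=4 d=16 new=(9,16) → add node 6 parent=4 cost=15
7. q=(1,30) nearest=6 d=14 new=(6,19) → add node 7 parent=6 cost=18
8. q=(20,30) nearest=6 d=14 new=(12,19) → add node 8 parent=6 cost=18
9. q=(11,14) nearest=4 d=1 new=(11,14) → add node 9 parent=4 cost=13
10. q=(3,25) nearest=7 d=6 new=(3,22) → add node 10 parent=7 cost=21
11. q=(13,25) nearest=8 d=6 new=(13,22) → add node 11 parent=8 cost=21
12. q=(31,20) nearest=11 d=18 new=(16,20) → add node 12 parent=11 cost=24
13. q=(23,2) nearest=4 d=11 new=(15,10) → add node 13 parent=4 cost=15
14. q=(27,13) nearest=12 d=11 new=(19,17) → add node 14 parent=12 cost=27
15. q=(0,1) nearest=0 d=0 → coincident, reject
16. q=(26,26) nearest=14 d=9 new=(22,20) → add node 15 parent=14 cost=30
17. q=(28,33) nearest=12 d=13 new=(19,23) → add node 16 parent=12 cost=27
18. q=(29,31) nearest=16 d=10 new=(22,26) → add node 17 parent=16 cost=30
19. q=(2,18) nearest=7 d=4 new=(3,18) → add node 18 parent=7 cost=21
20. q=(31,18) nearest=15 d=9 new=(25,18) → add node 19 parent=15 cost=33
21. q=(25,25) nearest=17 d=3 new=(25,25) → add node 20 parent=17 cost=33
22. q=(9,20) nearest=7 d=3 new=(9,20) → add node 21 parent=7 cost=21
23. q=(14,24) nearest=11 d=2 new=(14,24) → add node 22 parent=11 cost=23
24. q=(0,19) nearest=10 d=3 new=(0,19) → add node 23 parent=10 cost=24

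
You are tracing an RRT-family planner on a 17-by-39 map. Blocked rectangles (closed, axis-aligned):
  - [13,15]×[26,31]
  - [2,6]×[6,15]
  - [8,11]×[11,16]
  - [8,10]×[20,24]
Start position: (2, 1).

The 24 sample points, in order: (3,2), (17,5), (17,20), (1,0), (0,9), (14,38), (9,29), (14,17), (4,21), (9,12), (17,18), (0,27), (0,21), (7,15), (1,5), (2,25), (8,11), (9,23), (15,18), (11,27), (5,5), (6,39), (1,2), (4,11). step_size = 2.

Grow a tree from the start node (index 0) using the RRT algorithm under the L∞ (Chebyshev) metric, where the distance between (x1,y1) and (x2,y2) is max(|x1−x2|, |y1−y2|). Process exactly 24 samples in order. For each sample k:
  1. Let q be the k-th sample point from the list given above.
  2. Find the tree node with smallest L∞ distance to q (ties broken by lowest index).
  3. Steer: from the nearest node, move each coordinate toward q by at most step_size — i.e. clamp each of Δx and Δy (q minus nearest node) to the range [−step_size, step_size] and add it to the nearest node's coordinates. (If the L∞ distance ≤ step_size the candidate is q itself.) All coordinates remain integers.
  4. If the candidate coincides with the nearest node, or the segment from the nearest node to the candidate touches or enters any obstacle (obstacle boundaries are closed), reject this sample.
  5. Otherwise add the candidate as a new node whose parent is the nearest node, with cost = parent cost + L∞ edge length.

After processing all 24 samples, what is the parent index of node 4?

1. q=(3,2) nearest=0 d=1 new=(3,2) → add node 1 parent=0 cost=1
2. q=(17,5) nearest=1 d=14 new=(5,4) → add node 2 parent=1 cost=3
3. q=(17,20) nearest=2 d=16 new=(7,6) → add node 3 parent=2 cost=5
4. q=(1,0) nearest=0 d=1 new=(1,0) → add node 4 parent=0 cost=1
5. q=(0,9) nearest=2 d=5 new=(3,6) → blocked by [2,6]×[6,15], reject
6. q=(14,38) nearest=3 d=32 new=(9,8) → add node 5 parent=3 cost=7
7. q=(9,29) nearest=5 d=21 new=(9,10) → add node 6 parent=5 cost=9
8. q=(14,17) nearest=6 d=7 new=(11,12) → blocked by [8,11]×[11,16], reject
9. q=(4,21) nearest=6 d=11 new=(7,12) → blocked by [8,11]×[11,16], reject
10. q=(9,12) nearest=6 d=2 new=(9,12) → blocked by [8,11]×[11,16], reject
11. q=(17,18) nearest=6 d=8 new=(11,12) → blocked by [8,11]×[11,16], reject
12. q=(0,27) nearest=6 d=17 new=(7,12) → blocked by [8,11]×[11,16], reject
13. q=(0,21) nearest=6 d=11 new=(7,12) → blocked by [8,11]×[11,16], reject
14. q=(7,15) nearest=6 d=5 new=(7,12) → blocked by [8,11]×[11,16], reject
15. q=(1,5) nearest=1 d=3 new=(1,4) → add node 7 parent=1 cost=3
16. q=(2,25) nearest=6 d=15 new=(7,12) → blocked by [8,11]×[11,16], reject
17. q=(8,11) nearest=6 d=1 new=(8,11) → blocked by [8,11]×[11,16], reject
18. q=(9,23) nearest=6 d=13 new=(9,12) → blocked by [8,11]×[11,16], reject
19. q=(15,18) nearest=6 d=8 new=(11,12) → blocked by [8,11]×[11,16], reject
20. q=(11,27) nearest=6 d=17 new=(11,12) → blocked by [8,11]×[11,16], reject
21. q=(5,5) nearest=2 d=1 new=(5,5) → add node 8 parent=2 cost=4
22. q=(6,39) nearest=6 d=29 new=(7,12) → blocked by [8,11]×[11,16], reject
23. q=(1,2) nearest=0 d=1 new=(1,2) → add node 9 parent=0 cost=1
24. q=(4,11) nearest=3 d=5 new=(5,8) → blocked by [2,6]×[6,15], reject

Parent of node 4: 0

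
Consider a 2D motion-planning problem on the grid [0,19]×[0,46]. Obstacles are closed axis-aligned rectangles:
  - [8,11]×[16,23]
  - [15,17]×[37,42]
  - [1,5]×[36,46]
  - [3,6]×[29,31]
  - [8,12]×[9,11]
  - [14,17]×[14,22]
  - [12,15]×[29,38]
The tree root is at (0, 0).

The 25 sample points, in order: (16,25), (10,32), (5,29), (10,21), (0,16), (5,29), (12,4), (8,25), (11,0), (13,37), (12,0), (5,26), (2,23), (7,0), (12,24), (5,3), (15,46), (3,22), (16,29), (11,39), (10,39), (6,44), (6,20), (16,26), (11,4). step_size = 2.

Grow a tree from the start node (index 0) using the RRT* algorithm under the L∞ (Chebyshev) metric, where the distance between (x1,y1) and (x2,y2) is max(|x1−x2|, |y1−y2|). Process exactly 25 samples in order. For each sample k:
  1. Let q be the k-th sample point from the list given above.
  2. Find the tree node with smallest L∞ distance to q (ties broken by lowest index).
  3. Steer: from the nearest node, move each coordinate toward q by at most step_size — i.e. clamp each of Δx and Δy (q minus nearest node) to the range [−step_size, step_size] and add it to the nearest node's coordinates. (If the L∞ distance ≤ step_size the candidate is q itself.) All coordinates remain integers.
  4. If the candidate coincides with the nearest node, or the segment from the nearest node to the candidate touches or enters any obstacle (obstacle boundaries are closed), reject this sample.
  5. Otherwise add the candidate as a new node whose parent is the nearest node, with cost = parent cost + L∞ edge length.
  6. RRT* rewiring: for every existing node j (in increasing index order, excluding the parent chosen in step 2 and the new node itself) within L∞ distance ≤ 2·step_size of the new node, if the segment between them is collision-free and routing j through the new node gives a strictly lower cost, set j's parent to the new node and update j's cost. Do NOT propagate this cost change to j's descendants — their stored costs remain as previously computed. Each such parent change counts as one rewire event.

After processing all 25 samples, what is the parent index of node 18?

Parent of node 18: 17

1. q=(16,25) nearest=0 d=25 new=(2,2) → add node 1 parent=0 cost=2
2. q=(10,32) nearest=1 d=30 new=(4,4) → add node 2 parent=1 cost=4
3. q=(5,29) nearest=2 d=25 new=(5,6) → add node 3 parent=2 cost=6
4. q=(10,21) nearest=3 d=15 new=(7,8) → add node 4 parent=3 cost=8
5. q=(0,16) nearest=4 d=8 new=(5,10) → add node 5 parent=4 cost=10
6. q=(5,29) nearest=5 d=19 new=(5,12) → add node 6 parent=5 cost=12
7. q=(12,4) nearest=4 d=5 new=(9,6) → add node 7 parent=4 cost=10
8. q=(8,25) nearest=6 d=13 new=(7,14) → add node 8 parent=6 cost=14
9. q=(11,0) nearest=3 d=6 new=(7,4) → add node 9 parent=3 cost=8
10. q=(13,37) nearest=8 d=23 new=(9,16) → blocked by [8,11]×[16,23], reject
11. q=(12,0) nearest=9 d=5 new=(9,2) → add node 10 parent=9 cost=10
12. q=(5,26) nearest=8 d=12 new=(5,16) → add node 11 parent=8 cost=16
13. q=(2,23) nearest=11 d=7 new=(3,18) → add node 12 parent=11 cost=18
14. q=(7,0) nearest=10 d=2 new=(7,0) → add node 13 parent=10 cost=12
15. q=(12,24) nearest=11 d=8 new=(7,18) → add node 14 parent=11 cost=18
16. q=(5,3) nearest=2 d=1 new=(5,3) → add node 15 parent=2 cost=5; rewire 7→15 (9<10); rewire 9→15 (7<8); rewire 10→15 (9<10); rewire 13→15 (8<12)
17. q=(15,46) nearest=12 d=28 new=(5,20) → add node 16 parent=12 cost=20
18. q=(3,22) nearest=16 d=2 new=(3,22) → add node 17 parent=16 cost=22
19. q=(16,29) nearest=14 d=11 new=(9,20) → blocked by [8,11]×[16,23], reject
20. q=(11,39) nearest=17 d=17 new=(5,24) → add node 18 parent=17 cost=24
21. q=(10,39) nearest=18 d=15 new=(7,26) → add node 19 parent=18 cost=26
22. q=(6,44) nearest=19 d=18 new=(6,28) → add node 20 parent=19 cost=28
23. q=(6,20) nearest=16 d=1 new=(6,20) → add node 21 parent=16 cost=21
24. q=(16,26) nearest=14 d=9 new=(9,20) → blocked by [8,11]×[16,23], reject
25. q=(11,4) nearest=7 d=2 new=(11,4) → add node 22 parent=7 cost=11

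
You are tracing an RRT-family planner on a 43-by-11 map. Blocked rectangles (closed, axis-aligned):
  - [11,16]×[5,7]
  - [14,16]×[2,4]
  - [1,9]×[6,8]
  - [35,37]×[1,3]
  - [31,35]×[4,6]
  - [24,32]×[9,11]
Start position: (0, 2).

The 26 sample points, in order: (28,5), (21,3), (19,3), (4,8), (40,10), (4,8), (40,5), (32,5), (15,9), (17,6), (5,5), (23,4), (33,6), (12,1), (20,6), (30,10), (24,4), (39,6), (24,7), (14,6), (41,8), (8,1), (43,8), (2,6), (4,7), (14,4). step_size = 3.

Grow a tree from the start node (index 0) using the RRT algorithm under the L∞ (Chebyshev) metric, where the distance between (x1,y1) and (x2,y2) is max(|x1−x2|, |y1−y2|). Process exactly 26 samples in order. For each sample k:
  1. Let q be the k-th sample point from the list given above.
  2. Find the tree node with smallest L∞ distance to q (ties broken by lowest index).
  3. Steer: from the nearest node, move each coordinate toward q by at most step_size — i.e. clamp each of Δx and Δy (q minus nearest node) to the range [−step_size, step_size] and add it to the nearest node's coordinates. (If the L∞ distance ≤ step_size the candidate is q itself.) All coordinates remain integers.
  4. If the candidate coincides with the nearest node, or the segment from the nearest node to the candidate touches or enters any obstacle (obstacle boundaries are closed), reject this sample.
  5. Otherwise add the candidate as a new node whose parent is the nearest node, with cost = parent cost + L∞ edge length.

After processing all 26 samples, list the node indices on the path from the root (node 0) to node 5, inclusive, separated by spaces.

1. q=(28,5) nearest=0 d=28 new=(3,5) → add node 1 parent=0 cost=3
2. q=(21,3) nearest=1 d=18 new=(6,3) → add node 2 parent=1 cost=6
3. q=(19,3) nearest=2 d=13 new=(9,3) → add node 3 parent=2 cost=9
4. q=(4,8) nearest=1 d=3 new=(4,8) → blocked by [1,9]×[6,8], reject
5. q=(40,10) nearest=3 d=31 new=(12,6) → blocked by [11,16]×[5,7], reject
6. q=(4,8) nearest=1 d=3 new=(4,8) → blocked by [1,9]×[6,8], reject
7. q=(40,5) nearest=3 d=31 new=(12,5) → blocked by [11,16]×[5,7], reject
8. q=(32,5) nearest=3 d=23 new=(12,5) → blocked by [11,16]×[5,7], reject
9. q=(15,9) nearest=3 d=6 new=(12,6) → blocked by [11,16]×[5,7], reject
10. q=(17,6) nearest=3 d=8 new=(12,6) → blocked by [11,16]×[5,7], reject
11. q=(5,5) nearest=1 d=2 new=(5,5) → add node 4 parent=1 cost=5
12. q=(23,4) nearest=3 d=14 new=(12,4) → add node 5 parent=3 cost=12
13. q=(33,6) nearest=5 d=21 new=(15,6) → blocked by [11,16]×[5,7], reject
14. q=(12,1) nearest=3 d=3 new=(12,1) → add node 6 parent=3 cost=12
15. q=(20,6) nearest=5 d=8 new=(15,6) → blocked by [11,16]×[5,7], reject
16. q=(30,10) nearest=5 d=18 new=(15,7) → blocked by [11,16]×[5,7], reject
17. q=(24,4) nearest=5 d=12 new=(15,4) → blocked by [14,16]×[2,4], reject
18. q=(39,6) nearest=5 d=27 new=(15,6) → blocked by [11,16]×[5,7], reject
19. q=(24,7) nearest=5 d=12 new=(15,7) → blocked by [11,16]×[5,7], reject
20. q=(14,6) nearest=5 d=2 new=(14,6) → blocked by [11,16]×[5,7], reject
21. q=(41,8) nearest=5 d=29 new=(15,7) → blocked by [11,16]×[5,7], reject
22. q=(8,1) nearest=2 d=2 new=(8,1) → add node 7 parent=2 cost=8
23. q=(43,8) nearest=5 d=31 new=(15,7) → blocked by [11,16]×[5,7], reject
24. q=(2,6) nearest=1 d=1 new=(2,6) → blocked by [1,9]×[6,8], reject
25. q=(4,7) nearest=1 d=2 new=(4,7) → blocked by [1,9]×[6,8], reject
26. q=(14,4) nearest=5 d=2 new=(14,4) → blocked by [14,16]×[2,4], reject

Path: 0 1 2 3 5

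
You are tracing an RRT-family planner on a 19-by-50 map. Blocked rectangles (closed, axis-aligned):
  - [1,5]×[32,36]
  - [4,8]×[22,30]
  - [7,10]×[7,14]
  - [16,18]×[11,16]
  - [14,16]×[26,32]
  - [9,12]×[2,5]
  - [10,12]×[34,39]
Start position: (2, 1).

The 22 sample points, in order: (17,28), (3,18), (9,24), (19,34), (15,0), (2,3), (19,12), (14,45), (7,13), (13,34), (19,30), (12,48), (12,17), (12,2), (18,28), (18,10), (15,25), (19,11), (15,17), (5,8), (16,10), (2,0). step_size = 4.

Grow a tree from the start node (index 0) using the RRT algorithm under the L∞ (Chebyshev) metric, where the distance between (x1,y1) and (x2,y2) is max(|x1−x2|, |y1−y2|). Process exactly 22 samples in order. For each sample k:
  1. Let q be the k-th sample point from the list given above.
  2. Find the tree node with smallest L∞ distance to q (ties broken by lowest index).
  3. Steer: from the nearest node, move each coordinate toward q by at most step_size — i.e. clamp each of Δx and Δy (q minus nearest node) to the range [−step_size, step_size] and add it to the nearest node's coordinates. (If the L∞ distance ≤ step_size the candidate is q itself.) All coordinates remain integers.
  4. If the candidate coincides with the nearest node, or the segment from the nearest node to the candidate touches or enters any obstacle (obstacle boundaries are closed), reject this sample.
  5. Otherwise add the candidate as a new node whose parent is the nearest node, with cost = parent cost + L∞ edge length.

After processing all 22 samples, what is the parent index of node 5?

Parent of node 5: 0

1. q=(17,28) nearest=0 d=27 new=(6,5) → add node 1 parent=0 cost=4
2. q=(3,18) nearest=1 d=13 new=(3,9) → add node 2 parent=1 cost=8
3. q=(9,24) nearest=2 d=15 new=(7,13) → blocked by [7,10]×[7,14], reject
4. q=(19,34) nearest=2 d=25 new=(7,13) → blocked by [7,10]×[7,14], reject
5. q=(15,0) nearest=1 d=9 new=(10,1) → blocked by [9,12]×[2,5], reject
6. q=(2,3) nearest=0 d=2 new=(2,3) → add node 3 parent=0 cost=2
7. q=(19,12) nearest=1 d=13 new=(10,9) → blocked by [7,10]×[7,14], reject
8. q=(14,45) nearest=2 d=36 new=(7,13) → blocked by [7,10]×[7,14], reject
9. q=(7,13) nearest=2 d=4 new=(7,13) → blocked by [7,10]×[7,14], reject
10. q=(13,34) nearest=2 d=25 new=(7,13) → blocked by [7,10]×[7,14], reject
11. q=(19,30) nearest=2 d=21 new=(7,13) → blocked by [7,10]×[7,14], reject
12. q=(12,48) nearest=2 d=39 new=(7,13) → blocked by [7,10]×[7,14], reject
13. q=(12,17) nearest=2 d=9 new=(7,13) → blocked by [7,10]×[7,14], reject
14. q=(12,2) nearest=1 d=6 new=(10,2) → blocked by [9,12]×[2,5], reject
15. q=(18,28) nearest=2 d=19 new=(7,13) → blocked by [7,10]×[7,14], reject
16. q=(18,10) nearest=1 d=12 new=(10,9) → blocked by [7,10]×[7,14], reject
17. q=(15,25) nearest=2 d=16 new=(7,13) → blocked by [7,10]×[7,14], reject
18. q=(19,11) nearest=1 d=13 new=(10,9) → blocked by [7,10]×[7,14], reject
19. q=(15,17) nearest=1 d=12 new=(10,9) → blocked by [7,10]×[7,14], reject
20. q=(5,8) nearest=2 d=2 new=(5,8) → add node 4 parent=2 cost=10
21. q=(16,10) nearest=1 d=10 new=(10,9) → blocked by [7,10]×[7,14], reject
22. q=(2,0) nearest=0 d=1 new=(2,0) → add node 5 parent=0 cost=1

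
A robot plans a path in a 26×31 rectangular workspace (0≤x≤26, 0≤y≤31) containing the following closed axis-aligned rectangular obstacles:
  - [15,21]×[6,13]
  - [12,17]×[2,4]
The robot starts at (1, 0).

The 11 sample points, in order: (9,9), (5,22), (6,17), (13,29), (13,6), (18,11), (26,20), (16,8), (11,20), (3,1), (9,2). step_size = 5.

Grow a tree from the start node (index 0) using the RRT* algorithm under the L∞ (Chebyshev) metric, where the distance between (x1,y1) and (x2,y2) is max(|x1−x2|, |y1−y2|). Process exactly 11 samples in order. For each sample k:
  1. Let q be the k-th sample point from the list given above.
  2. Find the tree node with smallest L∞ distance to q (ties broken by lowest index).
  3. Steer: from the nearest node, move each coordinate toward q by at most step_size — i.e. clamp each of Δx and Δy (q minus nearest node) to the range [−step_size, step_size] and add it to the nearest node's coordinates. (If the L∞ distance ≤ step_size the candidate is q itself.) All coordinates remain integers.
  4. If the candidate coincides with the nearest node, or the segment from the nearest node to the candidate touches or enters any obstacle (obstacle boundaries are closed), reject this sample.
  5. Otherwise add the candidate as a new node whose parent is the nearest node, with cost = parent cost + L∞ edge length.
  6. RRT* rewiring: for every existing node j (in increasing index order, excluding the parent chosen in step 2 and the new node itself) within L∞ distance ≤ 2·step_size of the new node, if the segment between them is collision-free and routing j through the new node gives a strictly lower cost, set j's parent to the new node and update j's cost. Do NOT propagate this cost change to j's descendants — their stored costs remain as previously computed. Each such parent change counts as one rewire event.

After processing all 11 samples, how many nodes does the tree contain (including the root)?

Node count: 9

1. q=(9,9) nearest=0 d=9 new=(6,5) → add node 1 parent=0 cost=5
2. q=(5,22) nearest=1 d=17 new=(5,10) → add node 2 parent=1 cost=10
3. q=(6,17) nearest=2 d=7 new=(6,15) → add node 3 parent=2 cost=15
4. q=(13,29) nearest=3 d=14 new=(11,20) → add node 4 parent=3 cost=20
5. q=(13,6) nearest=1 d=7 new=(11,6) → add node 5 parent=1 cost=10
6. q=(18,11) nearest=5 d=7 new=(16,11) → blocked by [15,21]×[6,13], reject
7. q=(26,20) nearest=4 d=15 new=(16,20) → add node 6 parent=4 cost=25
8. q=(16,8) nearest=5 d=5 new=(16,8) → blocked by [15,21]×[6,13], reject
9. q=(11,20) nearest=4 d=0 → coincident, reject
10. q=(3,1) nearest=0 d=2 new=(3,1) → add node 7 parent=0 cost=2
11. q=(9,2) nearest=1 d=3 new=(9,2) → add node 8 parent=1 cost=8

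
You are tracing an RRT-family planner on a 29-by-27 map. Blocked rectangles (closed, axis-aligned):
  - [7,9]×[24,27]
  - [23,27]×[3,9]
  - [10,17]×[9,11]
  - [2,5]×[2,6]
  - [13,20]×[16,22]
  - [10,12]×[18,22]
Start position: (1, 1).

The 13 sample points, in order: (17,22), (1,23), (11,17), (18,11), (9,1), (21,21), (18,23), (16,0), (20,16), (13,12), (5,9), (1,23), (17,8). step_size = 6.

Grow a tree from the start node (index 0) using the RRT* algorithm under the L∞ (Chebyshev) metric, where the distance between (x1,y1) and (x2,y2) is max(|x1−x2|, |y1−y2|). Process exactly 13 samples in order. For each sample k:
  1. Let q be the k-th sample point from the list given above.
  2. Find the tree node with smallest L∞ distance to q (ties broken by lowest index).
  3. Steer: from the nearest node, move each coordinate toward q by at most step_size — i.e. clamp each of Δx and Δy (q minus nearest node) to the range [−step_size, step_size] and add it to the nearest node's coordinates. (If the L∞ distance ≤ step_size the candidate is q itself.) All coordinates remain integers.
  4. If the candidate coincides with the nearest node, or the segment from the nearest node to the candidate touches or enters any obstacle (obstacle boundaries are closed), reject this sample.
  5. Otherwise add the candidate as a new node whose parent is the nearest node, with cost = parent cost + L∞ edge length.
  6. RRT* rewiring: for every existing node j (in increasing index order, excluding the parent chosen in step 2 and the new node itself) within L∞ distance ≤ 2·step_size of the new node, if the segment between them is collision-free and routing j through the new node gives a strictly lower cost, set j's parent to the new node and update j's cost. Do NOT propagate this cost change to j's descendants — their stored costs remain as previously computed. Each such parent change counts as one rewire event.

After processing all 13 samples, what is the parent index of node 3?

1. q=(17,22) nearest=0 d=21 new=(7,7) → blocked by [2,5]×[2,6], reject
2. q=(1,23) nearest=0 d=22 new=(1,7) → add node 1 parent=0 cost=6
3. q=(11,17) nearest=1 d=10 new=(7,13) → add node 2 parent=1 cost=12
4. q=(18,11) nearest=2 d=11 new=(13,11) → blocked by [10,17]×[9,11], reject
5. q=(9,1) nearest=0 d=8 new=(7,1) → add node 3 parent=0 cost=6
6. q=(21,21) nearest=2 d=14 new=(13,19) → blocked by [13,20]×[16,22], reject
7. q=(18,23) nearest=2 d=11 new=(13,19) → blocked by [13,20]×[16,22], reject
8. q=(16,0) nearest=3 d=9 new=(13,0) → add node 4 parent=3 cost=12
9. q=(20,16) nearest=2 d=13 new=(13,16) → blocked by [13,20]×[16,22], reject
10. q=(13,12) nearest=2 d=6 new=(13,12) → add node 5 parent=2 cost=18
11. q=(5,9) nearest=1 d=4 new=(5,9) → add node 6 parent=1 cost=10
12. q=(1,23) nearest=2 d=10 new=(1,19) → add node 7 parent=2 cost=18
13. q=(17,8) nearest=5 d=4 new=(17,8) → blocked by [10,17]×[9,11], reject

Parent of node 3: 0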